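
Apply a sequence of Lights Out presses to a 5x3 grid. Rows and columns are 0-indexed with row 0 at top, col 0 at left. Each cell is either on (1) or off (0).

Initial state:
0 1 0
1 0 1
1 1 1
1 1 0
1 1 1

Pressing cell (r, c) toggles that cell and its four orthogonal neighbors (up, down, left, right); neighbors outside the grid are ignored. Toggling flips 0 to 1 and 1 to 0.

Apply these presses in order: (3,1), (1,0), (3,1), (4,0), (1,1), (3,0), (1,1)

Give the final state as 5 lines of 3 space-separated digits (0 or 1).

After press 1 at (3,1):
0 1 0
1 0 1
1 0 1
0 0 1
1 0 1

After press 2 at (1,0):
1 1 0
0 1 1
0 0 1
0 0 1
1 0 1

After press 3 at (3,1):
1 1 0
0 1 1
0 1 1
1 1 0
1 1 1

After press 4 at (4,0):
1 1 0
0 1 1
0 1 1
0 1 0
0 0 1

After press 5 at (1,1):
1 0 0
1 0 0
0 0 1
0 1 0
0 0 1

After press 6 at (3,0):
1 0 0
1 0 0
1 0 1
1 0 0
1 0 1

After press 7 at (1,1):
1 1 0
0 1 1
1 1 1
1 0 0
1 0 1

Answer: 1 1 0
0 1 1
1 1 1
1 0 0
1 0 1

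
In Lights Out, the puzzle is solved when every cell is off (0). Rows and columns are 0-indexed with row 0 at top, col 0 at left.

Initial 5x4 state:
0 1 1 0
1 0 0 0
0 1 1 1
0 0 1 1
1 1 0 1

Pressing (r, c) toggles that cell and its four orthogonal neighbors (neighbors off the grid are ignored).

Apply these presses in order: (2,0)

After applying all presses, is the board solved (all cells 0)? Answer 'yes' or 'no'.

Answer: no

Derivation:
After press 1 at (2,0):
0 1 1 0
0 0 0 0
1 0 1 1
1 0 1 1
1 1 0 1

Lights still on: 11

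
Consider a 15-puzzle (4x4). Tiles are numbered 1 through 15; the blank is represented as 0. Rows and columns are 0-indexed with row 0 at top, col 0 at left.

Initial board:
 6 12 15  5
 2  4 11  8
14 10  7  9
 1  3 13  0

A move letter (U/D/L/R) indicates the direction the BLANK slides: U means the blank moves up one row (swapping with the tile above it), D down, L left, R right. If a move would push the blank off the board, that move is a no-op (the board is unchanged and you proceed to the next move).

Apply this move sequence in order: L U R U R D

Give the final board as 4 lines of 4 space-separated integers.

After move 1 (L):
 6 12 15  5
 2  4 11  8
14 10  7  9
 1  3  0 13

After move 2 (U):
 6 12 15  5
 2  4 11  8
14 10  0  9
 1  3  7 13

After move 3 (R):
 6 12 15  5
 2  4 11  8
14 10  9  0
 1  3  7 13

After move 4 (U):
 6 12 15  5
 2  4 11  0
14 10  9  8
 1  3  7 13

After move 5 (R):
 6 12 15  5
 2  4 11  0
14 10  9  8
 1  3  7 13

After move 6 (D):
 6 12 15  5
 2  4 11  8
14 10  9  0
 1  3  7 13

Answer:  6 12 15  5
 2  4 11  8
14 10  9  0
 1  3  7 13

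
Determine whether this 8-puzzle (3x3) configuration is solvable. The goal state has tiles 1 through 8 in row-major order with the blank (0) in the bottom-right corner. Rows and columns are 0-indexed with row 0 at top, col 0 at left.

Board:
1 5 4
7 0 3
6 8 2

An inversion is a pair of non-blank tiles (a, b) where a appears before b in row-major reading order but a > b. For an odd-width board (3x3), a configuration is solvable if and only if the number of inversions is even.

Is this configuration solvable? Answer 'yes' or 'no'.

Inversions (pairs i<j in row-major order where tile[i] > tile[j] > 0): 11
11 is odd, so the puzzle is not solvable.

Answer: no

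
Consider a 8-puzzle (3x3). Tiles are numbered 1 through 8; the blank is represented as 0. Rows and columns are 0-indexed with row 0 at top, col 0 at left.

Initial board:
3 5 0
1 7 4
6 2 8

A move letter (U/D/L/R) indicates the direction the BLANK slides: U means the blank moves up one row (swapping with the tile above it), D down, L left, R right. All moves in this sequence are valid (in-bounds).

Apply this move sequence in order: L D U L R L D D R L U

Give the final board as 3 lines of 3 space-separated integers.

Answer: 1 3 5
0 7 4
6 2 8

Derivation:
After move 1 (L):
3 0 5
1 7 4
6 2 8

After move 2 (D):
3 7 5
1 0 4
6 2 8

After move 3 (U):
3 0 5
1 7 4
6 2 8

After move 4 (L):
0 3 5
1 7 4
6 2 8

After move 5 (R):
3 0 5
1 7 4
6 2 8

After move 6 (L):
0 3 5
1 7 4
6 2 8

After move 7 (D):
1 3 5
0 7 4
6 2 8

After move 8 (D):
1 3 5
6 7 4
0 2 8

After move 9 (R):
1 3 5
6 7 4
2 0 8

After move 10 (L):
1 3 5
6 7 4
0 2 8

After move 11 (U):
1 3 5
0 7 4
6 2 8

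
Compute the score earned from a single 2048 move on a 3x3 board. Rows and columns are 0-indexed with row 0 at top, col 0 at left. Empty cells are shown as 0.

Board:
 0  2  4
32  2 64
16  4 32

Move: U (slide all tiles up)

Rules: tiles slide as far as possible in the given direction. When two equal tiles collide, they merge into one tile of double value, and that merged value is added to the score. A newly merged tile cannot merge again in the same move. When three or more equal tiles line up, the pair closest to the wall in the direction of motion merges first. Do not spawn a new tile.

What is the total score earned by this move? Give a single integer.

Slide up:
col 0: [0, 32, 16] -> [32, 16, 0]  score +0 (running 0)
col 1: [2, 2, 4] -> [4, 4, 0]  score +4 (running 4)
col 2: [4, 64, 32] -> [4, 64, 32]  score +0 (running 4)
Board after move:
32  4  4
16  4 64
 0  0 32

Answer: 4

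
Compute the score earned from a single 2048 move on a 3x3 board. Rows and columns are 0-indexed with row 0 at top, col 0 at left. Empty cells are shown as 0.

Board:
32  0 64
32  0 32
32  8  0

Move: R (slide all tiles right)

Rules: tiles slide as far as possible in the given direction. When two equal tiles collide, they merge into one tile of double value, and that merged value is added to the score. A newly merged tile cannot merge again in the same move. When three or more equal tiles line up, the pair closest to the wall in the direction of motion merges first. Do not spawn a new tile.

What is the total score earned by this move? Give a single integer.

Slide right:
row 0: [32, 0, 64] -> [0, 32, 64]  score +0 (running 0)
row 1: [32, 0, 32] -> [0, 0, 64]  score +64 (running 64)
row 2: [32, 8, 0] -> [0, 32, 8]  score +0 (running 64)
Board after move:
 0 32 64
 0  0 64
 0 32  8

Answer: 64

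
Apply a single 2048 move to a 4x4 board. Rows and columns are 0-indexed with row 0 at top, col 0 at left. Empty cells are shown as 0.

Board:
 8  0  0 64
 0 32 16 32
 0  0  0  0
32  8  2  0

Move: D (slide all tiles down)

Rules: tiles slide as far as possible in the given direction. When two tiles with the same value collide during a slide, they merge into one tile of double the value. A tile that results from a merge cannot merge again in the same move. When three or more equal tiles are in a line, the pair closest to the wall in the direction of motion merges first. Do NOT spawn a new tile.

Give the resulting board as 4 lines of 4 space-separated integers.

Answer:  0  0  0  0
 0  0  0  0
 8 32 16 64
32  8  2 32

Derivation:
Slide down:
col 0: [8, 0, 0, 32] -> [0, 0, 8, 32]
col 1: [0, 32, 0, 8] -> [0, 0, 32, 8]
col 2: [0, 16, 0, 2] -> [0, 0, 16, 2]
col 3: [64, 32, 0, 0] -> [0, 0, 64, 32]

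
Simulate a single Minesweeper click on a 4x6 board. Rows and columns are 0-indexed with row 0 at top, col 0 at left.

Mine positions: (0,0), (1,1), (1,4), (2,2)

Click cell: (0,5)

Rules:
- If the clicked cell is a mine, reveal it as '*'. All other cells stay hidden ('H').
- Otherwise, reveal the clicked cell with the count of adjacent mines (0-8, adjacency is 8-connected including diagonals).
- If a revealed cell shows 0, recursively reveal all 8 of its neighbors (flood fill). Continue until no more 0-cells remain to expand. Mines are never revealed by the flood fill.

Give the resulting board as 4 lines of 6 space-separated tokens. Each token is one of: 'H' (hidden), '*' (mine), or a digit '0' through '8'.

H H H H H 1
H H H H H H
H H H H H H
H H H H H H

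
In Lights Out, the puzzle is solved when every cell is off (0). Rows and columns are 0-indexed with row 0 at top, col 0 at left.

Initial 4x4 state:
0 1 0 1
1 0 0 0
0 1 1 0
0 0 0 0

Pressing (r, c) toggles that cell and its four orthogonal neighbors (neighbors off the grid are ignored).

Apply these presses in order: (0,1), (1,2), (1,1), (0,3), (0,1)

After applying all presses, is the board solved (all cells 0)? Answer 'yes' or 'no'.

After press 1 at (0,1):
1 0 1 1
1 1 0 0
0 1 1 0
0 0 0 0

After press 2 at (1,2):
1 0 0 1
1 0 1 1
0 1 0 0
0 0 0 0

After press 3 at (1,1):
1 1 0 1
0 1 0 1
0 0 0 0
0 0 0 0

After press 4 at (0,3):
1 1 1 0
0 1 0 0
0 0 0 0
0 0 0 0

After press 5 at (0,1):
0 0 0 0
0 0 0 0
0 0 0 0
0 0 0 0

Lights still on: 0

Answer: yes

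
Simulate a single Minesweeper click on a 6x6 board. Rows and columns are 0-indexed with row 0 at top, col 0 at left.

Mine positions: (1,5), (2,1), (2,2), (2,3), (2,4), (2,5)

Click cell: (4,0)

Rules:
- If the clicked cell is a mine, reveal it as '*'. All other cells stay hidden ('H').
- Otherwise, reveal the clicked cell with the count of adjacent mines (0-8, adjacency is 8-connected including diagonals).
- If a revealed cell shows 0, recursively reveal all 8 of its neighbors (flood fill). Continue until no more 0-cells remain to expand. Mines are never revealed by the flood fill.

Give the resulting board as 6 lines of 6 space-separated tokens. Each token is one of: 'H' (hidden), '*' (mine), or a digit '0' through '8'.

H H H H H H
H H H H H H
H H H H H H
1 2 3 3 3 2
0 0 0 0 0 0
0 0 0 0 0 0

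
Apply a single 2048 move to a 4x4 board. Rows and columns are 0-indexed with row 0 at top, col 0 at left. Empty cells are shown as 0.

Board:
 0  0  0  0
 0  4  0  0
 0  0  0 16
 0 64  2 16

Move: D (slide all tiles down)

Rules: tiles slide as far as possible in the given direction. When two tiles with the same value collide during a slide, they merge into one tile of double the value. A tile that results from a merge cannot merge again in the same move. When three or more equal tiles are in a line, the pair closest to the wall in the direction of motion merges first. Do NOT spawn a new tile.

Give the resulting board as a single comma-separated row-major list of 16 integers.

Slide down:
col 0: [0, 0, 0, 0] -> [0, 0, 0, 0]
col 1: [0, 4, 0, 64] -> [0, 0, 4, 64]
col 2: [0, 0, 0, 2] -> [0, 0, 0, 2]
col 3: [0, 0, 16, 16] -> [0, 0, 0, 32]

Answer: 0, 0, 0, 0, 0, 0, 0, 0, 0, 4, 0, 0, 0, 64, 2, 32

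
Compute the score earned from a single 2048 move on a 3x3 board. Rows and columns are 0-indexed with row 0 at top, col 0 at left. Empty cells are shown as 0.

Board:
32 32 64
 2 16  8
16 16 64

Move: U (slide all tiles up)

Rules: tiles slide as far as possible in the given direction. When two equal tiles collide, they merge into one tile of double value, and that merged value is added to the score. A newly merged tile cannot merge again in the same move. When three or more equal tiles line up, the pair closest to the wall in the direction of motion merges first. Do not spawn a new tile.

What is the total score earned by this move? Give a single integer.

Answer: 32

Derivation:
Slide up:
col 0: [32, 2, 16] -> [32, 2, 16]  score +0 (running 0)
col 1: [32, 16, 16] -> [32, 32, 0]  score +32 (running 32)
col 2: [64, 8, 64] -> [64, 8, 64]  score +0 (running 32)
Board after move:
32 32 64
 2 32  8
16  0 64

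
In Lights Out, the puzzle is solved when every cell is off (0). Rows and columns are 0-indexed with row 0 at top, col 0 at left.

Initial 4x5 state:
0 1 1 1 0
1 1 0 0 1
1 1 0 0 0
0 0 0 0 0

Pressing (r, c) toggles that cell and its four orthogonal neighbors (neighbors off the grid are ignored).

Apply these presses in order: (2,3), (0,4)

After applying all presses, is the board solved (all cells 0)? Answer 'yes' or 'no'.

Answer: no

Derivation:
After press 1 at (2,3):
0 1 1 1 0
1 1 0 1 1
1 1 1 1 1
0 0 0 1 0

After press 2 at (0,4):
0 1 1 0 1
1 1 0 1 0
1 1 1 1 1
0 0 0 1 0

Lights still on: 12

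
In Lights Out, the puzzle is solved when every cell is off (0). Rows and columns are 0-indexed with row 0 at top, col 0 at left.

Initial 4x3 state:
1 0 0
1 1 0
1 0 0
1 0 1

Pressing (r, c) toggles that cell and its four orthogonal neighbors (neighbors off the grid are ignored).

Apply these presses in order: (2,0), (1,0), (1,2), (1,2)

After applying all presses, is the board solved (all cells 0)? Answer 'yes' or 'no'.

After press 1 at (2,0):
1 0 0
0 1 0
0 1 0
0 0 1

After press 2 at (1,0):
0 0 0
1 0 0
1 1 0
0 0 1

After press 3 at (1,2):
0 0 1
1 1 1
1 1 1
0 0 1

After press 4 at (1,2):
0 0 0
1 0 0
1 1 0
0 0 1

Lights still on: 4

Answer: no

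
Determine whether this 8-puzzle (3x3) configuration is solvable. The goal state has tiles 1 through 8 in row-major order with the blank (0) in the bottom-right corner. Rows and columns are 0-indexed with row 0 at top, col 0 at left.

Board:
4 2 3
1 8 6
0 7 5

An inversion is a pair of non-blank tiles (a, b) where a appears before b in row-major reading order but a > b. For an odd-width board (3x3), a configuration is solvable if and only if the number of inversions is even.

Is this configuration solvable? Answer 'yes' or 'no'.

Answer: yes

Derivation:
Inversions (pairs i<j in row-major order where tile[i] > tile[j] > 0): 10
10 is even, so the puzzle is solvable.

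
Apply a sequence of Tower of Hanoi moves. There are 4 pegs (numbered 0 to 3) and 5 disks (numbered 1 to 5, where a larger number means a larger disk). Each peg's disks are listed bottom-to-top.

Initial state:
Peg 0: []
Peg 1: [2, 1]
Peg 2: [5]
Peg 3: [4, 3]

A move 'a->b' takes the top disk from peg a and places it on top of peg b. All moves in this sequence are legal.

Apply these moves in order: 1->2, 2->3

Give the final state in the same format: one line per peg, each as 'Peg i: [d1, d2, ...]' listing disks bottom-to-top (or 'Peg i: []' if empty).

After move 1 (1->2):
Peg 0: []
Peg 1: [2]
Peg 2: [5, 1]
Peg 3: [4, 3]

After move 2 (2->3):
Peg 0: []
Peg 1: [2]
Peg 2: [5]
Peg 3: [4, 3, 1]

Answer: Peg 0: []
Peg 1: [2]
Peg 2: [5]
Peg 3: [4, 3, 1]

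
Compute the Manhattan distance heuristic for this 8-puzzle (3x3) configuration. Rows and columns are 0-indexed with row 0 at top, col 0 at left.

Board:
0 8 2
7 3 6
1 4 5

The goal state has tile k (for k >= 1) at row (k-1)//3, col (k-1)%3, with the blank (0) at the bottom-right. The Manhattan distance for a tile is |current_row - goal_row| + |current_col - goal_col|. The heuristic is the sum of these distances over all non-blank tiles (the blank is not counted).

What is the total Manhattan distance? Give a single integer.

Answer: 12

Derivation:
Tile 8: (0,1)->(2,1) = 2
Tile 2: (0,2)->(0,1) = 1
Tile 7: (1,0)->(2,0) = 1
Tile 3: (1,1)->(0,2) = 2
Tile 6: (1,2)->(1,2) = 0
Tile 1: (2,0)->(0,0) = 2
Tile 4: (2,1)->(1,0) = 2
Tile 5: (2,2)->(1,1) = 2
Sum: 2 + 1 + 1 + 2 + 0 + 2 + 2 + 2 = 12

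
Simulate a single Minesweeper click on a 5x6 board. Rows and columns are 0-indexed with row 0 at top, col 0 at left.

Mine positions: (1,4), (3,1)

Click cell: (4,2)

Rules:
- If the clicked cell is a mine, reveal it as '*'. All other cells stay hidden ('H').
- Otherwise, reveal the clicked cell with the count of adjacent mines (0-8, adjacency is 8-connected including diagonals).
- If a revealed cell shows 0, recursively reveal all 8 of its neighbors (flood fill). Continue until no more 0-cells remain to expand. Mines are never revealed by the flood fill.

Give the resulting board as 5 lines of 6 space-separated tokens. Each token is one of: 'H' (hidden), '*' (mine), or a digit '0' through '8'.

H H H H H H
H H H H H H
H H H H H H
H H H H H H
H H 1 H H H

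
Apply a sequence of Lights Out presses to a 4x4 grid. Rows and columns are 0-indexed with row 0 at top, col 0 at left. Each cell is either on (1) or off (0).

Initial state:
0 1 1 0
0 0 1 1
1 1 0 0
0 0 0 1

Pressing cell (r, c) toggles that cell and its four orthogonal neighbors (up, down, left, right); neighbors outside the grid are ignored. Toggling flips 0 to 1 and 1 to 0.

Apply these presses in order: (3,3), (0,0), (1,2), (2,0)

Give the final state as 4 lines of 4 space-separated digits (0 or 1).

Answer: 1 0 0 0
0 1 0 0
0 0 1 1
1 0 1 0

Derivation:
After press 1 at (3,3):
0 1 1 0
0 0 1 1
1 1 0 1
0 0 1 0

After press 2 at (0,0):
1 0 1 0
1 0 1 1
1 1 0 1
0 0 1 0

After press 3 at (1,2):
1 0 0 0
1 1 0 0
1 1 1 1
0 0 1 0

After press 4 at (2,0):
1 0 0 0
0 1 0 0
0 0 1 1
1 0 1 0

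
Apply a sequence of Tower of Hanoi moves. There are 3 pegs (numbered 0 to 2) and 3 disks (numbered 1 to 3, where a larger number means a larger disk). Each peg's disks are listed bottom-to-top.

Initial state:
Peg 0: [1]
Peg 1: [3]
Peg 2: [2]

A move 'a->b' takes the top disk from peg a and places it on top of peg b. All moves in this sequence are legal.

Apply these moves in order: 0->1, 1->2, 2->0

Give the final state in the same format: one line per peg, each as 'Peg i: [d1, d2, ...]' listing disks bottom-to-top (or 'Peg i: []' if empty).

After move 1 (0->1):
Peg 0: []
Peg 1: [3, 1]
Peg 2: [2]

After move 2 (1->2):
Peg 0: []
Peg 1: [3]
Peg 2: [2, 1]

After move 3 (2->0):
Peg 0: [1]
Peg 1: [3]
Peg 2: [2]

Answer: Peg 0: [1]
Peg 1: [3]
Peg 2: [2]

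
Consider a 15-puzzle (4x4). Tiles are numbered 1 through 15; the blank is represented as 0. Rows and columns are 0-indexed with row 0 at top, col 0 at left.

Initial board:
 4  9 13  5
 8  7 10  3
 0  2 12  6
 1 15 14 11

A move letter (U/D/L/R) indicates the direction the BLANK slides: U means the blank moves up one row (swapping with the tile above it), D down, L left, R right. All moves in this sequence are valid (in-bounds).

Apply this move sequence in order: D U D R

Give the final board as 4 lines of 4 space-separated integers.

Answer:  4  9 13  5
 8  7 10  3
 1  2 12  6
15  0 14 11

Derivation:
After move 1 (D):
 4  9 13  5
 8  7 10  3
 1  2 12  6
 0 15 14 11

After move 2 (U):
 4  9 13  5
 8  7 10  3
 0  2 12  6
 1 15 14 11

After move 3 (D):
 4  9 13  5
 8  7 10  3
 1  2 12  6
 0 15 14 11

After move 4 (R):
 4  9 13  5
 8  7 10  3
 1  2 12  6
15  0 14 11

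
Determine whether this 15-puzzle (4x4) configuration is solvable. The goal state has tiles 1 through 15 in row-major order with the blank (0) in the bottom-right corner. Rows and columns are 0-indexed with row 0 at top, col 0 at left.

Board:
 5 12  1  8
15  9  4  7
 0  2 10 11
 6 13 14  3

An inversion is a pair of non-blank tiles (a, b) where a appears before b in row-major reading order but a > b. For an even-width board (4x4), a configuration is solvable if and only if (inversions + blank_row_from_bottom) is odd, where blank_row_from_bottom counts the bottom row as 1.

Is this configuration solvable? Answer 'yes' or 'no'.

Answer: no

Derivation:
Inversions: 46
Blank is in row 2 (0-indexed from top), which is row 2 counting from the bottom (bottom = 1).
46 + 2 = 48, which is even, so the puzzle is not solvable.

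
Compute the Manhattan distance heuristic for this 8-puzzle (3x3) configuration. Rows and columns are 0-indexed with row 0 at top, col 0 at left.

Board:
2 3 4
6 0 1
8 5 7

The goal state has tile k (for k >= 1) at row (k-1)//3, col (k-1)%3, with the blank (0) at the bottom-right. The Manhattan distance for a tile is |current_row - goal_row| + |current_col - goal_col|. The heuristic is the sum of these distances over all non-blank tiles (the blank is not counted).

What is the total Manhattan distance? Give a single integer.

Answer: 14

Derivation:
Tile 2: at (0,0), goal (0,1), distance |0-0|+|0-1| = 1
Tile 3: at (0,1), goal (0,2), distance |0-0|+|1-2| = 1
Tile 4: at (0,2), goal (1,0), distance |0-1|+|2-0| = 3
Tile 6: at (1,0), goal (1,2), distance |1-1|+|0-2| = 2
Tile 1: at (1,2), goal (0,0), distance |1-0|+|2-0| = 3
Tile 8: at (2,0), goal (2,1), distance |2-2|+|0-1| = 1
Tile 5: at (2,1), goal (1,1), distance |2-1|+|1-1| = 1
Tile 7: at (2,2), goal (2,0), distance |2-2|+|2-0| = 2
Sum: 1 + 1 + 3 + 2 + 3 + 1 + 1 + 2 = 14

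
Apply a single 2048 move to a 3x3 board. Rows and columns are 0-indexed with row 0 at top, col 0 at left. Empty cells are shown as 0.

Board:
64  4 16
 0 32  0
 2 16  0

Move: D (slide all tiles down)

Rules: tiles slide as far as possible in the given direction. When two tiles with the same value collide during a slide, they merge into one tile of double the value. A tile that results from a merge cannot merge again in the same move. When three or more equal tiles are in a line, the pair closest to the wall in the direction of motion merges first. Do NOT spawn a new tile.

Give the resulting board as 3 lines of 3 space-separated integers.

Answer:  0  4  0
64 32  0
 2 16 16

Derivation:
Slide down:
col 0: [64, 0, 2] -> [0, 64, 2]
col 1: [4, 32, 16] -> [4, 32, 16]
col 2: [16, 0, 0] -> [0, 0, 16]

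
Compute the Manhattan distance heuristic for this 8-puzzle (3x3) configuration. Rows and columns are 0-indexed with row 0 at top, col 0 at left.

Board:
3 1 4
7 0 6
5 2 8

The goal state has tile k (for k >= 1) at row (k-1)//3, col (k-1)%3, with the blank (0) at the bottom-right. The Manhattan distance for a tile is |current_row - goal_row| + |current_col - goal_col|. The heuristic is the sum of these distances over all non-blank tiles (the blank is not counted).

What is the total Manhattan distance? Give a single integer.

Answer: 12

Derivation:
Tile 3: at (0,0), goal (0,2), distance |0-0|+|0-2| = 2
Tile 1: at (0,1), goal (0,0), distance |0-0|+|1-0| = 1
Tile 4: at (0,2), goal (1,0), distance |0-1|+|2-0| = 3
Tile 7: at (1,0), goal (2,0), distance |1-2|+|0-0| = 1
Tile 6: at (1,2), goal (1,2), distance |1-1|+|2-2| = 0
Tile 5: at (2,0), goal (1,1), distance |2-1|+|0-1| = 2
Tile 2: at (2,1), goal (0,1), distance |2-0|+|1-1| = 2
Tile 8: at (2,2), goal (2,1), distance |2-2|+|2-1| = 1
Sum: 2 + 1 + 3 + 1 + 0 + 2 + 2 + 1 = 12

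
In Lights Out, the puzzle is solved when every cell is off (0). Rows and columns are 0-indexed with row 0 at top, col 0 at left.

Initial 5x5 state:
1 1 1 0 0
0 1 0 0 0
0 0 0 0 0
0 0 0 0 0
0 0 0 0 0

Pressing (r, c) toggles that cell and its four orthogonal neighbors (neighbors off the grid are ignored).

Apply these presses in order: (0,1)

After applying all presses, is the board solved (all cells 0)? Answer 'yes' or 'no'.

Answer: yes

Derivation:
After press 1 at (0,1):
0 0 0 0 0
0 0 0 0 0
0 0 0 0 0
0 0 0 0 0
0 0 0 0 0

Lights still on: 0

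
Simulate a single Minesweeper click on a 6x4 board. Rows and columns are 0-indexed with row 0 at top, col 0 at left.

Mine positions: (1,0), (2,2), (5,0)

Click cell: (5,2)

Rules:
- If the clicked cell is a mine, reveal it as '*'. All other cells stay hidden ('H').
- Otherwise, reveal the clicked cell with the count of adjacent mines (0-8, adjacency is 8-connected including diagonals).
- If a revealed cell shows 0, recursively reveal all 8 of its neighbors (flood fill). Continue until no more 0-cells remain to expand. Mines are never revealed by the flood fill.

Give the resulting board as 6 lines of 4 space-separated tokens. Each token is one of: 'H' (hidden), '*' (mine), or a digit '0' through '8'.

H H H H
H H H H
H H H H
H 1 1 1
H 1 0 0
H 1 0 0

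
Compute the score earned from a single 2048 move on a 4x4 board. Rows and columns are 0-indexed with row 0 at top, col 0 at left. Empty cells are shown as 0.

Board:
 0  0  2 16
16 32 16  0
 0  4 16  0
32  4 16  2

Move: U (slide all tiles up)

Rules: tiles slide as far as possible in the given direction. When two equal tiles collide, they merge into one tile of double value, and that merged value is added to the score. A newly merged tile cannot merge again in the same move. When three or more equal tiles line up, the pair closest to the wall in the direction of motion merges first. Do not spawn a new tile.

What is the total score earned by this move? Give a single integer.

Answer: 40

Derivation:
Slide up:
col 0: [0, 16, 0, 32] -> [16, 32, 0, 0]  score +0 (running 0)
col 1: [0, 32, 4, 4] -> [32, 8, 0, 0]  score +8 (running 8)
col 2: [2, 16, 16, 16] -> [2, 32, 16, 0]  score +32 (running 40)
col 3: [16, 0, 0, 2] -> [16, 2, 0, 0]  score +0 (running 40)
Board after move:
16 32  2 16
32  8 32  2
 0  0 16  0
 0  0  0  0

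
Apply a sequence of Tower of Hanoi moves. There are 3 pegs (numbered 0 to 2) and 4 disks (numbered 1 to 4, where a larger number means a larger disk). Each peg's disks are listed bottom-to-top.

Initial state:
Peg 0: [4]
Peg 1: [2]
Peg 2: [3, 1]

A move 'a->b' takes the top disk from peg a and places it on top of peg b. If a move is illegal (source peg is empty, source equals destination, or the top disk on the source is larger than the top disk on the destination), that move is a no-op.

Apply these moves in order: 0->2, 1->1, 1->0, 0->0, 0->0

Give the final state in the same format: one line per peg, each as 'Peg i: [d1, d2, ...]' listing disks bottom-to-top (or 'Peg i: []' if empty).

Answer: Peg 0: [4, 2]
Peg 1: []
Peg 2: [3, 1]

Derivation:
After move 1 (0->2):
Peg 0: [4]
Peg 1: [2]
Peg 2: [3, 1]

After move 2 (1->1):
Peg 0: [4]
Peg 1: [2]
Peg 2: [3, 1]

After move 3 (1->0):
Peg 0: [4, 2]
Peg 1: []
Peg 2: [3, 1]

After move 4 (0->0):
Peg 0: [4, 2]
Peg 1: []
Peg 2: [3, 1]

After move 5 (0->0):
Peg 0: [4, 2]
Peg 1: []
Peg 2: [3, 1]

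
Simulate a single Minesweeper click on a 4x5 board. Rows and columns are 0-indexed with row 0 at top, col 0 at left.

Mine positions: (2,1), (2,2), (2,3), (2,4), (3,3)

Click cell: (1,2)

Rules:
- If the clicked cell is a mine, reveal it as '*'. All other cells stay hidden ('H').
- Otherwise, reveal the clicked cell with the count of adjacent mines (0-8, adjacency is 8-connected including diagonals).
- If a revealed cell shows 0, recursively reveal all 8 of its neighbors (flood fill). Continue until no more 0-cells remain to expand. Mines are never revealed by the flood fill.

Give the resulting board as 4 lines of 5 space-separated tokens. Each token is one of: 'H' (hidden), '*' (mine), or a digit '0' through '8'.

H H H H H
H H 3 H H
H H H H H
H H H H H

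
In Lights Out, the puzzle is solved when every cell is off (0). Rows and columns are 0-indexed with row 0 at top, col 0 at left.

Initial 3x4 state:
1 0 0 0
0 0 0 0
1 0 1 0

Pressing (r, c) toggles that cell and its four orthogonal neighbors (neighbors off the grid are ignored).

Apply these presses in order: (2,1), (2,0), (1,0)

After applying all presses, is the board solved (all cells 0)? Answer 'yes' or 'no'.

After press 1 at (2,1):
1 0 0 0
0 1 0 0
0 1 0 0

After press 2 at (2,0):
1 0 0 0
1 1 0 0
1 0 0 0

After press 3 at (1,0):
0 0 0 0
0 0 0 0
0 0 0 0

Lights still on: 0

Answer: yes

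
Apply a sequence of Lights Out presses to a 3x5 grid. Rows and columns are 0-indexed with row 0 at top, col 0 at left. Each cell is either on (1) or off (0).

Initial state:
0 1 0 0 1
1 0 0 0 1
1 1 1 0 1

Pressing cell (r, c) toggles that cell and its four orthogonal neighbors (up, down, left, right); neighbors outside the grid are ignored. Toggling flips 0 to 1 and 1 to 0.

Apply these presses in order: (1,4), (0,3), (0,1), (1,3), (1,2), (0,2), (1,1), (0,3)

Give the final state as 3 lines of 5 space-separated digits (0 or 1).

After press 1 at (1,4):
0 1 0 0 0
1 0 0 1 0
1 1 1 0 0

After press 2 at (0,3):
0 1 1 1 1
1 0 0 0 0
1 1 1 0 0

After press 3 at (0,1):
1 0 0 1 1
1 1 0 0 0
1 1 1 0 0

After press 4 at (1,3):
1 0 0 0 1
1 1 1 1 1
1 1 1 1 0

After press 5 at (1,2):
1 0 1 0 1
1 0 0 0 1
1 1 0 1 0

After press 6 at (0,2):
1 1 0 1 1
1 0 1 0 1
1 1 0 1 0

After press 7 at (1,1):
1 0 0 1 1
0 1 0 0 1
1 0 0 1 0

After press 8 at (0,3):
1 0 1 0 0
0 1 0 1 1
1 0 0 1 0

Answer: 1 0 1 0 0
0 1 0 1 1
1 0 0 1 0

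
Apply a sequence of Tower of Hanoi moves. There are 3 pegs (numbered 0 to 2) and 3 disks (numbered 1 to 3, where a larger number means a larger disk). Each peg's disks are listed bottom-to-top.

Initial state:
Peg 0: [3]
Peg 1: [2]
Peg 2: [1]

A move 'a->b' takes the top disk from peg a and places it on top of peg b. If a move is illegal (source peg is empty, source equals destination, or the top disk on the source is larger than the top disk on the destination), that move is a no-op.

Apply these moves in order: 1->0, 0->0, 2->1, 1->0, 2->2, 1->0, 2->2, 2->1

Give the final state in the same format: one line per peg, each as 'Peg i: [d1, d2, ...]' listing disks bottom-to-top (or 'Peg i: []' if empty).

Answer: Peg 0: [3, 2, 1]
Peg 1: []
Peg 2: []

Derivation:
After move 1 (1->0):
Peg 0: [3, 2]
Peg 1: []
Peg 2: [1]

After move 2 (0->0):
Peg 0: [3, 2]
Peg 1: []
Peg 2: [1]

After move 3 (2->1):
Peg 0: [3, 2]
Peg 1: [1]
Peg 2: []

After move 4 (1->0):
Peg 0: [3, 2, 1]
Peg 1: []
Peg 2: []

After move 5 (2->2):
Peg 0: [3, 2, 1]
Peg 1: []
Peg 2: []

After move 6 (1->0):
Peg 0: [3, 2, 1]
Peg 1: []
Peg 2: []

After move 7 (2->2):
Peg 0: [3, 2, 1]
Peg 1: []
Peg 2: []

After move 8 (2->1):
Peg 0: [3, 2, 1]
Peg 1: []
Peg 2: []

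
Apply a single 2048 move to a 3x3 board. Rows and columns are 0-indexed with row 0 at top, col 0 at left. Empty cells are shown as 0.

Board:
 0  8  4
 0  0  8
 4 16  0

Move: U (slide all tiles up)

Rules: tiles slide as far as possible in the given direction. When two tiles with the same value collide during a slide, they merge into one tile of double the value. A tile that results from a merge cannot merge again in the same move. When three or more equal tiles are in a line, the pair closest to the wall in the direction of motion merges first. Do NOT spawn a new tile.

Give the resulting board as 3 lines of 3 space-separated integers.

Answer:  4  8  4
 0 16  8
 0  0  0

Derivation:
Slide up:
col 0: [0, 0, 4] -> [4, 0, 0]
col 1: [8, 0, 16] -> [8, 16, 0]
col 2: [4, 8, 0] -> [4, 8, 0]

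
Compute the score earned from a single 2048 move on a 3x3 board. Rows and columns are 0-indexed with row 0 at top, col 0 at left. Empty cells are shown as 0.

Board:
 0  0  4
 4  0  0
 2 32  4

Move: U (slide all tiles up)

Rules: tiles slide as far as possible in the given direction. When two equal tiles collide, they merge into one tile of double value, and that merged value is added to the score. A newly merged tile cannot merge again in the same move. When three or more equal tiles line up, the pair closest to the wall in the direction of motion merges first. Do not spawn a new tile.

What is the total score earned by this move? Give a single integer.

Slide up:
col 0: [0, 4, 2] -> [4, 2, 0]  score +0 (running 0)
col 1: [0, 0, 32] -> [32, 0, 0]  score +0 (running 0)
col 2: [4, 0, 4] -> [8, 0, 0]  score +8 (running 8)
Board after move:
 4 32  8
 2  0  0
 0  0  0

Answer: 8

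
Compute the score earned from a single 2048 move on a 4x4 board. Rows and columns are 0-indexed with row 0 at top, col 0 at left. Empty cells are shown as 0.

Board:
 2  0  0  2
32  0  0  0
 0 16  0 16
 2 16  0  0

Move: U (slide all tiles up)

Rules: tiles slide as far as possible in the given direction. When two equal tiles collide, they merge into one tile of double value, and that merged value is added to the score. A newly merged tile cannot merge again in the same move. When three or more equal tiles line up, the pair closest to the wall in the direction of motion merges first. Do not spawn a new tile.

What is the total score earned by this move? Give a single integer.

Slide up:
col 0: [2, 32, 0, 2] -> [2, 32, 2, 0]  score +0 (running 0)
col 1: [0, 0, 16, 16] -> [32, 0, 0, 0]  score +32 (running 32)
col 2: [0, 0, 0, 0] -> [0, 0, 0, 0]  score +0 (running 32)
col 3: [2, 0, 16, 0] -> [2, 16, 0, 0]  score +0 (running 32)
Board after move:
 2 32  0  2
32  0  0 16
 2  0  0  0
 0  0  0  0

Answer: 32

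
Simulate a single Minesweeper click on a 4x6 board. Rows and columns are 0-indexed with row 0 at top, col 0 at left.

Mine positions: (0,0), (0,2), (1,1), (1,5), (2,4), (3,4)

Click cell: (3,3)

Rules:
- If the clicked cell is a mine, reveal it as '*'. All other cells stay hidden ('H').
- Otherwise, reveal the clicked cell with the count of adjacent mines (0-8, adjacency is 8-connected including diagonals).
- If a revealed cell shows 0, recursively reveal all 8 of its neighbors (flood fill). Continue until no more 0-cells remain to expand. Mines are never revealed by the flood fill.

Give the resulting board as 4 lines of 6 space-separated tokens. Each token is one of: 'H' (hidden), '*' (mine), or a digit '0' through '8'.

H H H H H H
H H H H H H
H H H H H H
H H H 2 H H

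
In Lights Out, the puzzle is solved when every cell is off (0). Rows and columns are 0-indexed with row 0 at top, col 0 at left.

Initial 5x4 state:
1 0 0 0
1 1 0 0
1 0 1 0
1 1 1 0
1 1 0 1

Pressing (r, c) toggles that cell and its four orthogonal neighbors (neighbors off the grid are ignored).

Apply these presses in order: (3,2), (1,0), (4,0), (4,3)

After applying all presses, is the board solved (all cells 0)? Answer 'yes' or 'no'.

After press 1 at (3,2):
1 0 0 0
1 1 0 0
1 0 0 0
1 0 0 1
1 1 1 1

After press 2 at (1,0):
0 0 0 0
0 0 0 0
0 0 0 0
1 0 0 1
1 1 1 1

After press 3 at (4,0):
0 0 0 0
0 0 0 0
0 0 0 0
0 0 0 1
0 0 1 1

After press 4 at (4,3):
0 0 0 0
0 0 0 0
0 0 0 0
0 0 0 0
0 0 0 0

Lights still on: 0

Answer: yes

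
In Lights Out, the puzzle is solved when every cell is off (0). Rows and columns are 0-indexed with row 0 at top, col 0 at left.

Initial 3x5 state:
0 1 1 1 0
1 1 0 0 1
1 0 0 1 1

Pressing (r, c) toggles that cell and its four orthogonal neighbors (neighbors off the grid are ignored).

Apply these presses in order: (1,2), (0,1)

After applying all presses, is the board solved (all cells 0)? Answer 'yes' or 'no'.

Answer: no

Derivation:
After press 1 at (1,2):
0 1 0 1 0
1 0 1 1 1
1 0 1 1 1

After press 2 at (0,1):
1 0 1 1 0
1 1 1 1 1
1 0 1 1 1

Lights still on: 12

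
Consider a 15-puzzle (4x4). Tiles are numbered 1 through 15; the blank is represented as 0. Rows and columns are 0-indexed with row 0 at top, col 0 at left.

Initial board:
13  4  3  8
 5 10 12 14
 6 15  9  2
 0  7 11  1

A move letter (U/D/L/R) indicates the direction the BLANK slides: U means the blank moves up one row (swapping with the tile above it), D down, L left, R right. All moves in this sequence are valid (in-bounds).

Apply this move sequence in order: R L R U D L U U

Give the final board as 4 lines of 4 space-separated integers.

Answer: 13  4  3  8
 0 10 12 14
 5 15  9  2
 6  7 11  1

Derivation:
After move 1 (R):
13  4  3  8
 5 10 12 14
 6 15  9  2
 7  0 11  1

After move 2 (L):
13  4  3  8
 5 10 12 14
 6 15  9  2
 0  7 11  1

After move 3 (R):
13  4  3  8
 5 10 12 14
 6 15  9  2
 7  0 11  1

After move 4 (U):
13  4  3  8
 5 10 12 14
 6  0  9  2
 7 15 11  1

After move 5 (D):
13  4  3  8
 5 10 12 14
 6 15  9  2
 7  0 11  1

After move 6 (L):
13  4  3  8
 5 10 12 14
 6 15  9  2
 0  7 11  1

After move 7 (U):
13  4  3  8
 5 10 12 14
 0 15  9  2
 6  7 11  1

After move 8 (U):
13  4  3  8
 0 10 12 14
 5 15  9  2
 6  7 11  1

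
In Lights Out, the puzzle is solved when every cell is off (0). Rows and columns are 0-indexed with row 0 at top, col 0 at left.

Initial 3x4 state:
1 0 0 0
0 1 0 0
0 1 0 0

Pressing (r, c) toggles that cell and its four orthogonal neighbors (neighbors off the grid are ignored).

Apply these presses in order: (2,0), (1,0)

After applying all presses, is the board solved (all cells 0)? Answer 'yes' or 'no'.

After press 1 at (2,0):
1 0 0 0
1 1 0 0
1 0 0 0

After press 2 at (1,0):
0 0 0 0
0 0 0 0
0 0 0 0

Lights still on: 0

Answer: yes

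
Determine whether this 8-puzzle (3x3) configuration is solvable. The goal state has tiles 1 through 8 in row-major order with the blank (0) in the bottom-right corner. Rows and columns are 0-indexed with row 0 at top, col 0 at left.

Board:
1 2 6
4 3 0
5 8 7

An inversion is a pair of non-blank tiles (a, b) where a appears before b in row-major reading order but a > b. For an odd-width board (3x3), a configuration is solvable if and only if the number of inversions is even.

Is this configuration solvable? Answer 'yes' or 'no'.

Answer: no

Derivation:
Inversions (pairs i<j in row-major order where tile[i] > tile[j] > 0): 5
5 is odd, so the puzzle is not solvable.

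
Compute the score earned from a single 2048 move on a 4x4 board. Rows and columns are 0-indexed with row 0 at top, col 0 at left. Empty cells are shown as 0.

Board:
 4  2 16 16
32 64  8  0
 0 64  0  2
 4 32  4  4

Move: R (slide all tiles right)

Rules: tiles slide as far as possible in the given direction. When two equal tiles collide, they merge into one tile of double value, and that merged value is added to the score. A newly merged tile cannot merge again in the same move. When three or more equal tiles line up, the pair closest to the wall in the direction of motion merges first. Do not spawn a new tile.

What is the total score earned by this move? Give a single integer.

Answer: 40

Derivation:
Slide right:
row 0: [4, 2, 16, 16] -> [0, 4, 2, 32]  score +32 (running 32)
row 1: [32, 64, 8, 0] -> [0, 32, 64, 8]  score +0 (running 32)
row 2: [0, 64, 0, 2] -> [0, 0, 64, 2]  score +0 (running 32)
row 3: [4, 32, 4, 4] -> [0, 4, 32, 8]  score +8 (running 40)
Board after move:
 0  4  2 32
 0 32 64  8
 0  0 64  2
 0  4 32  8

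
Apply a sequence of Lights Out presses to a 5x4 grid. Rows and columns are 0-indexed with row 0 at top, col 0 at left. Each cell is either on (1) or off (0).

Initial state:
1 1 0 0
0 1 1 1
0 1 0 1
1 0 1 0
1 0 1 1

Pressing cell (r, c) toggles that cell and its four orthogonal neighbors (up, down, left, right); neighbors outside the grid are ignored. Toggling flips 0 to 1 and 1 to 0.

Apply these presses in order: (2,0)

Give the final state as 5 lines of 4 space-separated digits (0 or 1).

After press 1 at (2,0):
1 1 0 0
1 1 1 1
1 0 0 1
0 0 1 0
1 0 1 1

Answer: 1 1 0 0
1 1 1 1
1 0 0 1
0 0 1 0
1 0 1 1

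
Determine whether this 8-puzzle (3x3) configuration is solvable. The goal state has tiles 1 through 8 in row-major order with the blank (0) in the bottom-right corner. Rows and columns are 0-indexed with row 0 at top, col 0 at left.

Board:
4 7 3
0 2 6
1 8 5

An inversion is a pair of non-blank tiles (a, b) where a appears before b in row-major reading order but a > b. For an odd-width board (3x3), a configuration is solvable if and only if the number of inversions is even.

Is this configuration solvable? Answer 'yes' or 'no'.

Answer: yes

Derivation:
Inversions (pairs i<j in row-major order where tile[i] > tile[j] > 0): 14
14 is even, so the puzzle is solvable.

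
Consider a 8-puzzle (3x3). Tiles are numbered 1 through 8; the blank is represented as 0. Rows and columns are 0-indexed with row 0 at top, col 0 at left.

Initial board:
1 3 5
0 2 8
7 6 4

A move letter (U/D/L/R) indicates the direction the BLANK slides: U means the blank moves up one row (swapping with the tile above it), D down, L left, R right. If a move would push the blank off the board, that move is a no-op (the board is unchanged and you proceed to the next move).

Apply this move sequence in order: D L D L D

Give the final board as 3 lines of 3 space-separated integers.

After move 1 (D):
1 3 5
7 2 8
0 6 4

After move 2 (L):
1 3 5
7 2 8
0 6 4

After move 3 (D):
1 3 5
7 2 8
0 6 4

After move 4 (L):
1 3 5
7 2 8
0 6 4

After move 5 (D):
1 3 5
7 2 8
0 6 4

Answer: 1 3 5
7 2 8
0 6 4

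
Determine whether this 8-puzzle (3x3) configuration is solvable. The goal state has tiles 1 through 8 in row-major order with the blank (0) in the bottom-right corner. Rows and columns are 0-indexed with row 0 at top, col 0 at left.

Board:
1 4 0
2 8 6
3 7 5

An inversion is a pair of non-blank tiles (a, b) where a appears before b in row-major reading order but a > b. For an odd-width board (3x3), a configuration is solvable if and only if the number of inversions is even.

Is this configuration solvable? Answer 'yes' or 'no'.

Answer: no

Derivation:
Inversions (pairs i<j in row-major order where tile[i] > tile[j] > 0): 9
9 is odd, so the puzzle is not solvable.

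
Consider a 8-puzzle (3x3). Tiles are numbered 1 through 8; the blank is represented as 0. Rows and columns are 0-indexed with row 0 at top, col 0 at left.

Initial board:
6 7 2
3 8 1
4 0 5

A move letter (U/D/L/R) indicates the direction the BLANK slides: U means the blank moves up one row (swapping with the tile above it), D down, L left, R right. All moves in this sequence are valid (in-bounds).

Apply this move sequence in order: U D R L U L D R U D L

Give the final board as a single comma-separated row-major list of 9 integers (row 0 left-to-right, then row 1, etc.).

After move 1 (U):
6 7 2
3 0 1
4 8 5

After move 2 (D):
6 7 2
3 8 1
4 0 5

After move 3 (R):
6 7 2
3 8 1
4 5 0

After move 4 (L):
6 7 2
3 8 1
4 0 5

After move 5 (U):
6 7 2
3 0 1
4 8 5

After move 6 (L):
6 7 2
0 3 1
4 8 5

After move 7 (D):
6 7 2
4 3 1
0 8 5

After move 8 (R):
6 7 2
4 3 1
8 0 5

After move 9 (U):
6 7 2
4 0 1
8 3 5

After move 10 (D):
6 7 2
4 3 1
8 0 5

After move 11 (L):
6 7 2
4 3 1
0 8 5

Answer: 6, 7, 2, 4, 3, 1, 0, 8, 5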